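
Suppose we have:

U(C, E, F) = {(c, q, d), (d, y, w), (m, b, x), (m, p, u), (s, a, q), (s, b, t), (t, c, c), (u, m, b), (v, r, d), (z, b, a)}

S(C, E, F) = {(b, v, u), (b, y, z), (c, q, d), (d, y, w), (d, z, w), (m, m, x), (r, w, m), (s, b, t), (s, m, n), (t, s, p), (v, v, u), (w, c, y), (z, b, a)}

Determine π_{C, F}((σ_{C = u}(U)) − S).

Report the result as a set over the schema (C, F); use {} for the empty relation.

{(u, b)}

Selection C = u: {(u, m, b)}
Set difference of the two operands is {(u, m, b)}.
Projecting to C, F: {(u, b)}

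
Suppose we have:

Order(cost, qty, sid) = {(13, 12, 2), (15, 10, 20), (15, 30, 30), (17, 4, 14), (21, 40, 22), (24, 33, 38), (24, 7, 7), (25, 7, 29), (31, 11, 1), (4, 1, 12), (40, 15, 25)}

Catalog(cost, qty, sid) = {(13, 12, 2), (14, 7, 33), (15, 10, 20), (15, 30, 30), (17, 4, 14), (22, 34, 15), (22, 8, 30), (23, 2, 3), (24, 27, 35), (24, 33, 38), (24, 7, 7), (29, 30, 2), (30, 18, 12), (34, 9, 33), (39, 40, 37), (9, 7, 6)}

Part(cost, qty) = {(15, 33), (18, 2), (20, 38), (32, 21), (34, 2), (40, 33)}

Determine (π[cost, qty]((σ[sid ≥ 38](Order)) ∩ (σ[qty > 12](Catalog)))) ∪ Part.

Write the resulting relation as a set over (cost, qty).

{(15, 33), (18, 2), (20, 38), (24, 33), (32, 21), (34, 2), (40, 33)}

σ[sid ≥ 38]: keep tuples satisfying sid ≥ 38 → {(24, 33, 38)}
σ[qty > 12]: keep tuples satisfying qty > 12 → {(15, 30, 30), (22, 34, 15), (24, 27, 35), (24, 33, 38), (29, 30, 2), (30, 18, 12), (39, 40, 37)}
Taking the intersection: {(24, 33, 38)}
π_{cost, qty} gives {(24, 33)}.
Taking the union: {(15, 33), (18, 2), (20, 38), (24, 33), (32, 21), (34, 2), (40, 33)}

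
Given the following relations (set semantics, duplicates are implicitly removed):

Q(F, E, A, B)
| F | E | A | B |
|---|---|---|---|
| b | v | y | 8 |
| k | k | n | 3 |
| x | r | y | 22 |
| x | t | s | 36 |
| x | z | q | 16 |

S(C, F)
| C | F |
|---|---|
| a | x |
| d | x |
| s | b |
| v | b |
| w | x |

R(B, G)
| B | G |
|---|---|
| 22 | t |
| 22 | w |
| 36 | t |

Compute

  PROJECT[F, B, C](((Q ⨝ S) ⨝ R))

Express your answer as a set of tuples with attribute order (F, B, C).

Natural join on F: {(b, v, y, 8, s), (b, v, y, 8, v), (x, r, y, 22, a), (x, r, y, 22, d), (x, r, y, 22, w), (x, t, s, 36, a), (x, t, s, 36, d), (x, t, s, 36, w), (x, z, q, 16, a), (x, z, q, 16, d), (x, z, q, 16, w)}
Natural join on B: {(x, r, y, 22, a, t), (x, r, y, 22, a, w), (x, r, y, 22, d, t), (x, r, y, 22, d, w), (x, r, y, 22, w, t), (x, r, y, 22, w, w), (x, t, s, 36, a, t), (x, t, s, 36, d, t), (x, t, s, 36, w, t)}
π[F, B, C]: project onto (F, B, C) (3 duplicate(s) eliminated) → {(x, 22, a), (x, 22, d), (x, 22, w), (x, 36, a), (x, 36, d), (x, 36, w)}

{(x, 22, a), (x, 22, d), (x, 22, w), (x, 36, a), (x, 36, d), (x, 36, w)}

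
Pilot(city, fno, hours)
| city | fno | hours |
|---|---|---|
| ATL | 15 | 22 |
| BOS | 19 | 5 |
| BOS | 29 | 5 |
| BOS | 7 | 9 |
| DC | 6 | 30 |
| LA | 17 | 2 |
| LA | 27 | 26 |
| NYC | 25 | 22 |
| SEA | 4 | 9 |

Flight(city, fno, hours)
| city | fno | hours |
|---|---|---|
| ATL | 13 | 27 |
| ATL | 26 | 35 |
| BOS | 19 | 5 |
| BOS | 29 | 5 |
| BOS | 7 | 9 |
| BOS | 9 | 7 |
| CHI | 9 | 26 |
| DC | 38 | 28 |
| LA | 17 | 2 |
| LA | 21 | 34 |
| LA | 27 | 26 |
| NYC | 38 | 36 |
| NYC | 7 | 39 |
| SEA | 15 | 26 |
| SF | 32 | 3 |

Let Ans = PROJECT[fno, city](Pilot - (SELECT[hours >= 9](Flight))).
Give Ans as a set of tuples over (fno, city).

{(15, ATL), (17, LA), (19, BOS), (25, NYC), (29, BOS), (4, SEA), (6, DC)}

Selection hours >= 9: {(ATL, 13, 27), (ATL, 26, 35), (BOS, 7, 9), (CHI, 9, 26), (DC, 38, 28), (LA, 21, 34), (LA, 27, 26), (NYC, 38, 36), (NYC, 7, 39), (SEA, 15, 26)}
Set difference of the two operands is {(ATL, 15, 22), (BOS, 19, 5), (BOS, 29, 5), (DC, 6, 30), (LA, 17, 2), (NYC, 25, 22), (SEA, 4, 9)}.
Projecting to fno, city: {(15, ATL), (17, LA), (19, BOS), (25, NYC), (29, BOS), (4, SEA), (6, DC)}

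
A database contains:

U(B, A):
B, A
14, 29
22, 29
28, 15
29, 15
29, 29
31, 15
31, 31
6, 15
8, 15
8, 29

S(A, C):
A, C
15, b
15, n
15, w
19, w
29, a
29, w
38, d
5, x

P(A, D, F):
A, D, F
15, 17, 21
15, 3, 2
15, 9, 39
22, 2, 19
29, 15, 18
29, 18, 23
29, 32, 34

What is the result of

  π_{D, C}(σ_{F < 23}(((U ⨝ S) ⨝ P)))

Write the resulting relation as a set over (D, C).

U ⋈ S (natural join on A): {(14, 29, a), (14, 29, w), (22, 29, a), (22, 29, w), (28, 15, b), (28, 15, n), (28, 15, w), (29, 15, b), (29, 15, n), (29, 15, w), (29, 29, a), (29, 29, w), (31, 15, b), (31, 15, n), (31, 15, w), (6, 15, b), (6, 15, n), (6, 15, w), (8, 15, b), (8, 15, n), (8, 15, w), (8, 29, a), (8, 29, w)}
(U ⨝ S) ⋈ P (natural join on A): {(14, 29, a, 15, 18), (14, 29, a, 18, 23), (14, 29, a, 32, 34), (14, 29, w, 15, 18), (14, 29, w, 18, 23), (14, 29, w, 32, 34), (22, 29, a, 15, 18), (22, 29, a, 18, 23), (22, 29, a, 32, 34), (22, 29, w, 15, 18), (22, 29, w, 18, 23), (22, 29, w, 32, 34), (28, 15, b, 17, 21), (28, 15, b, 3, 2), (28, 15, b, 9, 39), (28, 15, n, 17, 21), (28, 15, n, 3, 2), (28, 15, n, 9, 39), (28, 15, w, 17, 21), (28, 15, w, 3, 2), (28, 15, w, 9, 39), (29, 15, b, 17, 21), (29, 15, b, 3, 2), (29, 15, b, 9, 39), (29, 15, n, 17, 21), (29, 15, n, 3, 2), (29, 15, n, 9, 39), (29, 15, w, 17, 21), (29, 15, w, 3, 2), (29, 15, w, 9, 39), (29, 29, a, 15, 18), (29, 29, a, 18, 23), (29, 29, a, 32, 34), (29, 29, w, 15, 18), (29, 29, w, 18, 23), (29, 29, w, 32, 34), (31, 15, b, 17, 21), (31, 15, b, 3, 2), (31, 15, b, 9, 39), (31, 15, n, 17, 21), (31, 15, n, 3, 2), (31, 15, n, 9, 39), (31, 15, w, 17, 21), (31, 15, w, 3, 2), (31, 15, w, 9, 39), (6, 15, b, 17, 21), (6, 15, b, 3, 2), (6, 15, b, 9, 39), (6, 15, n, 17, 21), (6, 15, n, 3, 2), (6, 15, n, 9, 39), (6, 15, w, 17, 21), (6, 15, w, 3, 2), (6, 15, w, 9, 39), (8, 15, b, 17, 21), (8, 15, b, 3, 2), (8, 15, b, 9, 39), (8, 15, n, 17, 21), (8, 15, n, 3, 2), (8, 15, n, 9, 39), (8, 15, w, 17, 21), (8, 15, w, 3, 2), (8, 15, w, 9, 39), (8, 29, a, 15, 18), (8, 29, a, 18, 23), (8, 29, a, 32, 34), (8, 29, w, 15, 18), (8, 29, w, 18, 23), (8, 29, w, 32, 34)}
Filtering on F < 23 leaves {(14, 29, a, 15, 18), (14, 29, w, 15, 18), (22, 29, a, 15, 18), (22, 29, w, 15, 18), (28, 15, b, 17, 21), (28, 15, b, 3, 2), (28, 15, n, 17, 21), (28, 15, n, 3, 2), (28, 15, w, 17, 21), (28, 15, w, 3, 2), (29, 15, b, 17, 21), (29, 15, b, 3, 2), (29, 15, n, 17, 21), (29, 15, n, 3, 2), (29, 15, w, 17, 21), (29, 15, w, 3, 2), (29, 29, a, 15, 18), (29, 29, w, 15, 18), (31, 15, b, 17, 21), (31, 15, b, 3, 2), (31, 15, n, 17, 21), (31, 15, n, 3, 2), (31, 15, w, 17, 21), (31, 15, w, 3, 2), (6, 15, b, 17, 21), (6, 15, b, 3, 2), (6, 15, n, 17, 21), (6, 15, n, 3, 2), (6, 15, w, 17, 21), (6, 15, w, 3, 2), (8, 15, b, 17, 21), (8, 15, b, 3, 2), (8, 15, n, 17, 21), (8, 15, n, 3, 2), (8, 15, w, 17, 21), (8, 15, w, 3, 2), (8, 29, a, 15, 18), (8, 29, w, 15, 18)}.
π_{D, C} gives {(15, a), (15, w), (17, b), (17, n), (17, w), (3, b), (3, n), (3, w)} (30 duplicate(s) eliminated).

{(15, a), (15, w), (17, b), (17, n), (17, w), (3, b), (3, n), (3, w)}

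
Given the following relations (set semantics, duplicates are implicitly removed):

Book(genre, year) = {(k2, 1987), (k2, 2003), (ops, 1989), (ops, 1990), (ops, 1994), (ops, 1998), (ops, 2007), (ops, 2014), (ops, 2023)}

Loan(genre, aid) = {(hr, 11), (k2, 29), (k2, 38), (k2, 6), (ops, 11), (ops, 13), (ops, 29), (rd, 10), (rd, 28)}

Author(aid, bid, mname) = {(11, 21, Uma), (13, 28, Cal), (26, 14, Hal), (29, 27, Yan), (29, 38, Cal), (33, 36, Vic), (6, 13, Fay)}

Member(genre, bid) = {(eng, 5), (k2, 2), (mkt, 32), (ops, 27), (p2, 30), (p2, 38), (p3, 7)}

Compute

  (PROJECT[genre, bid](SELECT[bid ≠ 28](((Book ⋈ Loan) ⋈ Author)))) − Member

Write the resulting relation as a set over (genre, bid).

{(k2, 13), (k2, 27), (k2, 38), (ops, 21), (ops, 38)}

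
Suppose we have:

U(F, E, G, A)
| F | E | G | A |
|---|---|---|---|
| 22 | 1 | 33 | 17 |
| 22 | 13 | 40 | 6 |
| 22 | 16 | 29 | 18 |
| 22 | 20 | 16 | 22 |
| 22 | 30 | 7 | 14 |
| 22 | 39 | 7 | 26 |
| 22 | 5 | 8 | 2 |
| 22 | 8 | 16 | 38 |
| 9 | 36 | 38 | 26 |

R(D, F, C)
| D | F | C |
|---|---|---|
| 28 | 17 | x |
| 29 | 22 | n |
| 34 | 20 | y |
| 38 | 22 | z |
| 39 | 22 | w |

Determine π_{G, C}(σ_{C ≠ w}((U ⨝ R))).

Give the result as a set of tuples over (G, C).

{(16, n), (16, z), (29, n), (29, z), (33, n), (33, z), (40, n), (40, z), (7, n), (7, z), (8, n), (8, z)}

Joining U and R on F yields {(22, 1, 33, 17, 29, n), (22, 1, 33, 17, 38, z), (22, 1, 33, 17, 39, w), (22, 13, 40, 6, 29, n), (22, 13, 40, 6, 38, z), (22, 13, 40, 6, 39, w), (22, 16, 29, 18, 29, n), (22, 16, 29, 18, 38, z), (22, 16, 29, 18, 39, w), (22, 20, 16, 22, 29, n), (22, 20, 16, 22, 38, z), (22, 20, 16, 22, 39, w), (22, 30, 7, 14, 29, n), (22, 30, 7, 14, 38, z), (22, 30, 7, 14, 39, w), (22, 39, 7, 26, 29, n), (22, 39, 7, 26, 38, z), (22, 39, 7, 26, 39, w), (22, 5, 8, 2, 29, n), (22, 5, 8, 2, 38, z), (22, 5, 8, 2, 39, w), (22, 8, 16, 38, 29, n), (22, 8, 16, 38, 38, z), (22, 8, 16, 38, 39, w)}.
Selection C ≠ w: {(22, 1, 33, 17, 29, n), (22, 1, 33, 17, 38, z), (22, 13, 40, 6, 29, n), (22, 13, 40, 6, 38, z), (22, 16, 29, 18, 29, n), (22, 16, 29, 18, 38, z), (22, 20, 16, 22, 29, n), (22, 20, 16, 22, 38, z), (22, 30, 7, 14, 29, n), (22, 30, 7, 14, 38, z), (22, 39, 7, 26, 29, n), (22, 39, 7, 26, 38, z), (22, 5, 8, 2, 29, n), (22, 5, 8, 2, 38, z), (22, 8, 16, 38, 29, n), (22, 8, 16, 38, 38, z)}
Projecting to G, C (4 duplicate(s) eliminated): {(16, n), (16, z), (29, n), (29, z), (33, n), (33, z), (40, n), (40, z), (7, n), (7, z), (8, n), (8, z)}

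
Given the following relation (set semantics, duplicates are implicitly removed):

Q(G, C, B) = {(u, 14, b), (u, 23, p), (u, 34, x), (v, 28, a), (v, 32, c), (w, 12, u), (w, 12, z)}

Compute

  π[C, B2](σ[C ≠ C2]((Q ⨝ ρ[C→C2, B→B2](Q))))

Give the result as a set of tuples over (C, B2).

ρ[C→C2, B→B2]: schema becomes (G, C2, B2); tuples unchanged.
Q ⋈ ρ[C→C2, B→B2](Q) (natural join on G): {(u, 14, b, 14, b), (u, 14, b, 23, p), (u, 14, b, 34, x), (u, 23, p, 14, b), (u, 23, p, 23, p), (u, 23, p, 34, x), (u, 34, x, 14, b), (u, 34, x, 23, p), (u, 34, x, 34, x), (v, 28, a, 28, a), (v, 28, a, 32, c), (v, 32, c, 28, a), (v, 32, c, 32, c), (w, 12, u, 12, u), (w, 12, u, 12, z), (w, 12, z, 12, u), (w, 12, z, 12, z)}
Apply σ_{C ≠ C2}; surviving tuples: {(u, 14, b, 23, p), (u, 14, b, 34, x), (u, 23, p, 14, b), (u, 23, p, 34, x), (u, 34, x, 14, b), (u, 34, x, 23, p), (v, 28, a, 32, c), (v, 32, c, 28, a)}
Projecting to C, B2: {(14, p), (14, x), (23, b), (23, x), (28, c), (32, a), (34, b), (34, p)}

{(14, p), (14, x), (23, b), (23, x), (28, c), (32, a), (34, b), (34, p)}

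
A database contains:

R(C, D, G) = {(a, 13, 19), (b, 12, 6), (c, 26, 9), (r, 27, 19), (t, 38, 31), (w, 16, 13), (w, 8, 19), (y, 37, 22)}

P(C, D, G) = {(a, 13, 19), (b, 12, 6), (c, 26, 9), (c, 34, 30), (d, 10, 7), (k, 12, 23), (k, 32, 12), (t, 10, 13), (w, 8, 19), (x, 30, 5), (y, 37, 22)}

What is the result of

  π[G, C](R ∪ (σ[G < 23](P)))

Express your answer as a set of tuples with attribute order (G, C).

{(12, k), (13, t), (13, w), (19, a), (19, r), (19, w), (22, y), (31, t), (5, x), (6, b), (7, d), (9, c)}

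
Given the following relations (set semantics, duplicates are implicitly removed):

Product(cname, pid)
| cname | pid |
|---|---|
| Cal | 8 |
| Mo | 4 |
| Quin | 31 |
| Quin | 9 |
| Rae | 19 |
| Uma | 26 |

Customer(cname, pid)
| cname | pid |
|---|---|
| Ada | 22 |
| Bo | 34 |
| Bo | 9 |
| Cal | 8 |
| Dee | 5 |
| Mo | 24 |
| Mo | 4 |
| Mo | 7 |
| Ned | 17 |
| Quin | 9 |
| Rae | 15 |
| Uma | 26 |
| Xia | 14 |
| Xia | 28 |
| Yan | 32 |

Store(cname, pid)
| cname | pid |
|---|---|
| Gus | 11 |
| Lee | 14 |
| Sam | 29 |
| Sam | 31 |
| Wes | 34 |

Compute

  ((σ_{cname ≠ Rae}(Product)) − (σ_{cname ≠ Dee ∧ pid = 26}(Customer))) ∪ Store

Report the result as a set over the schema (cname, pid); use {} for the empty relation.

{(Cal, 8), (Gus, 11), (Lee, 14), (Mo, 4), (Quin, 31), (Quin, 9), (Sam, 29), (Sam, 31), (Wes, 34)}

σ[cname ≠ Rae]: keep tuples satisfying cname ≠ Rae → {(Cal, 8), (Mo, 4), (Quin, 31), (Quin, 9), (Uma, 26)}
σ[cname ≠ Dee ∧ pid = 26]: keep tuples satisfying cname ≠ Dee ∧ pid = 26 → {(Uma, 26)}
Set difference of the two operands is {(Cal, 8), (Mo, 4), (Quin, 31), (Quin, 9)}.
Set union of the two operands is {(Cal, 8), (Gus, 11), (Lee, 14), (Mo, 4), (Quin, 31), (Quin, 9), (Sam, 29), (Sam, 31), (Wes, 34)}.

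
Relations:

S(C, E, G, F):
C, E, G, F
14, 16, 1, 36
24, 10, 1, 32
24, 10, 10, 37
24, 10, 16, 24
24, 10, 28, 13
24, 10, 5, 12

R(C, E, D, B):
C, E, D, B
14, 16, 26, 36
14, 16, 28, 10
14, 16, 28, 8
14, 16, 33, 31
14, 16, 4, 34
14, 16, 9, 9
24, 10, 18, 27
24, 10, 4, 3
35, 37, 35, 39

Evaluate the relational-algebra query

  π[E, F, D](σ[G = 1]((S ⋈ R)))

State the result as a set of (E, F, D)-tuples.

S ⋈ R (natural join on C, E): {(14, 16, 1, 36, 26, 36), (14, 16, 1, 36, 28, 10), (14, 16, 1, 36, 28, 8), (14, 16, 1, 36, 33, 31), (14, 16, 1, 36, 4, 34), (14, 16, 1, 36, 9, 9), (24, 10, 1, 32, 18, 27), (24, 10, 1, 32, 4, 3), (24, 10, 10, 37, 18, 27), (24, 10, 10, 37, 4, 3), (24, 10, 16, 24, 18, 27), (24, 10, 16, 24, 4, 3), (24, 10, 28, 13, 18, 27), (24, 10, 28, 13, 4, 3), (24, 10, 5, 12, 18, 27), (24, 10, 5, 12, 4, 3)}
Filtering on G = 1 leaves {(14, 16, 1, 36, 26, 36), (14, 16, 1, 36, 28, 10), (14, 16, 1, 36, 28, 8), (14, 16, 1, 36, 33, 31), (14, 16, 1, 36, 4, 34), (14, 16, 1, 36, 9, 9), (24, 10, 1, 32, 18, 27), (24, 10, 1, 32, 4, 3)}.
π[E, F, D]: project onto (E, F, D) (1 duplicate(s) eliminated) → {(10, 32, 18), (10, 32, 4), (16, 36, 26), (16, 36, 28), (16, 36, 33), (16, 36, 4), (16, 36, 9)}

{(10, 32, 18), (10, 32, 4), (16, 36, 26), (16, 36, 28), (16, 36, 33), (16, 36, 4), (16, 36, 9)}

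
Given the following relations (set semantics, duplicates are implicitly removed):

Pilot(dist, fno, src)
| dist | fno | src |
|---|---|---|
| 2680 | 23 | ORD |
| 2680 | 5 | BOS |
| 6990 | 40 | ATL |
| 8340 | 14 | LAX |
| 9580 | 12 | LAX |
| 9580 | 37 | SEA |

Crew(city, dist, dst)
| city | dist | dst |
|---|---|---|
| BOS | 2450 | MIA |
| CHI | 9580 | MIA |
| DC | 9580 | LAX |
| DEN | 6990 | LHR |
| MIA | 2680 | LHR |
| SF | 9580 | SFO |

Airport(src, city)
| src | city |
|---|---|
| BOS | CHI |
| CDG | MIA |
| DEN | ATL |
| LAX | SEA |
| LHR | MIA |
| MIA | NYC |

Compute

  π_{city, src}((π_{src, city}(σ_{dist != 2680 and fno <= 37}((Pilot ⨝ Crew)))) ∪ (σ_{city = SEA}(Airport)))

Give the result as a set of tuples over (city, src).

{(CHI, LAX), (CHI, SEA), (DC, LAX), (DC, SEA), (SEA, LAX), (SF, LAX), (SF, SEA)}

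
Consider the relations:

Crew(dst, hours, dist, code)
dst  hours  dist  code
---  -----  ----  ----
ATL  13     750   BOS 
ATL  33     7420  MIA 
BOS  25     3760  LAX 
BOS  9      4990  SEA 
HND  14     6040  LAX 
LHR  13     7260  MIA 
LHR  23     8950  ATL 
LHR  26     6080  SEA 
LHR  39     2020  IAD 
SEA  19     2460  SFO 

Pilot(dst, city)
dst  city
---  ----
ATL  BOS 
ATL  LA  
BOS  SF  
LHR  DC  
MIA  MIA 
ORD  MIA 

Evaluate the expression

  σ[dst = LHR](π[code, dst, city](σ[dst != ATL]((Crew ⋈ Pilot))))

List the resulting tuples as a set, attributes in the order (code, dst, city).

Joining Crew and Pilot on dst yields {(ATL, 13, 750, BOS, BOS), (ATL, 13, 750, BOS, LA), (ATL, 33, 7420, MIA, BOS), (ATL, 33, 7420, MIA, LA), (BOS, 25, 3760, LAX, SF), (BOS, 9, 4990, SEA, SF), (LHR, 13, 7260, MIA, DC), (LHR, 23, 8950, ATL, DC), (LHR, 26, 6080, SEA, DC), (LHR, 39, 2020, IAD, DC)}.
Selection dst != ATL: {(BOS, 25, 3760, LAX, SF), (BOS, 9, 4990, SEA, SF), (LHR, 13, 7260, MIA, DC), (LHR, 23, 8950, ATL, DC), (LHR, 26, 6080, SEA, DC), (LHR, 39, 2020, IAD, DC)}
π_{code, dst, city} gives {(ATL, LHR, DC), (IAD, LHR, DC), (LAX, BOS, SF), (MIA, LHR, DC), (SEA, BOS, SF), (SEA, LHR, DC)}.
Selection dst = LHR: {(ATL, LHR, DC), (IAD, LHR, DC), (MIA, LHR, DC), (SEA, LHR, DC)}

{(ATL, LHR, DC), (IAD, LHR, DC), (MIA, LHR, DC), (SEA, LHR, DC)}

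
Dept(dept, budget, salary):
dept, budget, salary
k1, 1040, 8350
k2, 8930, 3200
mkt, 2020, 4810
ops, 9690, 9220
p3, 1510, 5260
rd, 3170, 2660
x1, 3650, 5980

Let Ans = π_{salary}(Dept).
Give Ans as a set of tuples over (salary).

{2660, 3200, 4810, 5260, 5980, 8350, 9220}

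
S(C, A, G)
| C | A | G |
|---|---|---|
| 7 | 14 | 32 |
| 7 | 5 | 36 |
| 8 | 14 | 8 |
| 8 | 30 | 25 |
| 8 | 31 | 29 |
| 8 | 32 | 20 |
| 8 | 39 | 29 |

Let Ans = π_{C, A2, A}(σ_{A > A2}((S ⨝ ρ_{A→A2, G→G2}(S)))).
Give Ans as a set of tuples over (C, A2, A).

{(7, 5, 14), (8, 14, 30), (8, 14, 31), (8, 14, 32), (8, 14, 39), (8, 30, 31), (8, 30, 32), (8, 30, 39), (8, 31, 32), (8, 31, 39), (8, 32, 39)}

ρ[A→A2, G→G2]: schema becomes (C, A2, G2); tuples unchanged.
Natural join on C: {(7, 14, 32, 14, 32), (7, 14, 32, 5, 36), (7, 5, 36, 14, 32), (7, 5, 36, 5, 36), (8, 14, 8, 14, 8), (8, 14, 8, 30, 25), (8, 14, 8, 31, 29), (8, 14, 8, 32, 20), (8, 14, 8, 39, 29), (8, 30, 25, 14, 8), (8, 30, 25, 30, 25), (8, 30, 25, 31, 29), (8, 30, 25, 32, 20), (8, 30, 25, 39, 29), (8, 31, 29, 14, 8), (8, 31, 29, 30, 25), (8, 31, 29, 31, 29), (8, 31, 29, 32, 20), (8, 31, 29, 39, 29), (8, 32, 20, 14, 8), (8, 32, 20, 30, 25), (8, 32, 20, 31, 29), (8, 32, 20, 32, 20), (8, 32, 20, 39, 29), (8, 39, 29, 14, 8), (8, 39, 29, 30, 25), (8, 39, 29, 31, 29), (8, 39, 29, 32, 20), (8, 39, 29, 39, 29)}
Apply σ_{A > A2}; surviving tuples: {(7, 14, 32, 5, 36), (8, 30, 25, 14, 8), (8, 31, 29, 14, 8), (8, 31, 29, 30, 25), (8, 32, 20, 14, 8), (8, 32, 20, 30, 25), (8, 32, 20, 31, 29), (8, 39, 29, 14, 8), (8, 39, 29, 30, 25), (8, 39, 29, 31, 29), (8, 39, 29, 32, 20)}
Projecting to C, A2, A: {(7, 5, 14), (8, 14, 30), (8, 14, 31), (8, 14, 32), (8, 14, 39), (8, 30, 31), (8, 30, 32), (8, 30, 39), (8, 31, 32), (8, 31, 39), (8, 32, 39)}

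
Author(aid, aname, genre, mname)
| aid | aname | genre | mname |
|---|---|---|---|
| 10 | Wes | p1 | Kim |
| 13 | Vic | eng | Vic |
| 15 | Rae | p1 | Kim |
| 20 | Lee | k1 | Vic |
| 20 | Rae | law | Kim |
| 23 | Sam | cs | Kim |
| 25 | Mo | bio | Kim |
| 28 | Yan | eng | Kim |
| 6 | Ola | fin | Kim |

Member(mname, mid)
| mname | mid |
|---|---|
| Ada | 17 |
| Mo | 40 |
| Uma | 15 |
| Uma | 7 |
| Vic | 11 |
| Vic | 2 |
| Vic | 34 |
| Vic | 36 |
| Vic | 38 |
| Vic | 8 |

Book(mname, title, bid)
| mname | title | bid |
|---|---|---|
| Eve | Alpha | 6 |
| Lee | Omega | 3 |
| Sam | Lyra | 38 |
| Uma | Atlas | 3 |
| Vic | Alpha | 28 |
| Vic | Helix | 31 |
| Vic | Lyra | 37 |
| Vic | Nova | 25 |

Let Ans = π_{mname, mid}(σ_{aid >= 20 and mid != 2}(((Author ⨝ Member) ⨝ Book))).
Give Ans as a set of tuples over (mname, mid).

Author ⋈ Member (natural join on mname): {(13, Vic, eng, Vic, 11), (13, Vic, eng, Vic, 2), (13, Vic, eng, Vic, 34), (13, Vic, eng, Vic, 36), (13, Vic, eng, Vic, 38), (13, Vic, eng, Vic, 8), (20, Lee, k1, Vic, 11), (20, Lee, k1, Vic, 2), (20, Lee, k1, Vic, 34), (20, Lee, k1, Vic, 36), (20, Lee, k1, Vic, 38), (20, Lee, k1, Vic, 8)}
(Author ⨝ Member) ⋈ Book (natural join on mname): {(13, Vic, eng, Vic, 11, Alpha, 28), (13, Vic, eng, Vic, 11, Helix, 31), (13, Vic, eng, Vic, 11, Lyra, 37), (13, Vic, eng, Vic, 11, Nova, 25), (13, Vic, eng, Vic, 2, Alpha, 28), (13, Vic, eng, Vic, 2, Helix, 31), (13, Vic, eng, Vic, 2, Lyra, 37), (13, Vic, eng, Vic, 2, Nova, 25), (13, Vic, eng, Vic, 34, Alpha, 28), (13, Vic, eng, Vic, 34, Helix, 31), (13, Vic, eng, Vic, 34, Lyra, 37), (13, Vic, eng, Vic, 34, Nova, 25), (13, Vic, eng, Vic, 36, Alpha, 28), (13, Vic, eng, Vic, 36, Helix, 31), (13, Vic, eng, Vic, 36, Lyra, 37), (13, Vic, eng, Vic, 36, Nova, 25), (13, Vic, eng, Vic, 38, Alpha, 28), (13, Vic, eng, Vic, 38, Helix, 31), (13, Vic, eng, Vic, 38, Lyra, 37), (13, Vic, eng, Vic, 38, Nova, 25), (13, Vic, eng, Vic, 8, Alpha, 28), (13, Vic, eng, Vic, 8, Helix, 31), (13, Vic, eng, Vic, 8, Lyra, 37), (13, Vic, eng, Vic, 8, Nova, 25), (20, Lee, k1, Vic, 11, Alpha, 28), (20, Lee, k1, Vic, 11, Helix, 31), (20, Lee, k1, Vic, 11, Lyra, 37), (20, Lee, k1, Vic, 11, Nova, 25), (20, Lee, k1, Vic, 2, Alpha, 28), (20, Lee, k1, Vic, 2, Helix, 31), (20, Lee, k1, Vic, 2, Lyra, 37), (20, Lee, k1, Vic, 2, Nova, 25), (20, Lee, k1, Vic, 34, Alpha, 28), (20, Lee, k1, Vic, 34, Helix, 31), (20, Lee, k1, Vic, 34, Lyra, 37), (20, Lee, k1, Vic, 34, Nova, 25), (20, Lee, k1, Vic, 36, Alpha, 28), (20, Lee, k1, Vic, 36, Helix, 31), (20, Lee, k1, Vic, 36, Lyra, 37), (20, Lee, k1, Vic, 36, Nova, 25), (20, Lee, k1, Vic, 38, Alpha, 28), (20, Lee, k1, Vic, 38, Helix, 31), (20, Lee, k1, Vic, 38, Lyra, 37), (20, Lee, k1, Vic, 38, Nova, 25), (20, Lee, k1, Vic, 8, Alpha, 28), (20, Lee, k1, Vic, 8, Helix, 31), (20, Lee, k1, Vic, 8, Lyra, 37), (20, Lee, k1, Vic, 8, Nova, 25)}
σ[aid >= 20 and mid != 2]: keep tuples satisfying aid >= 20 and mid != 2 → {(20, Lee, k1, Vic, 11, Alpha, 28), (20, Lee, k1, Vic, 11, Helix, 31), (20, Lee, k1, Vic, 11, Lyra, 37), (20, Lee, k1, Vic, 11, Nova, 25), (20, Lee, k1, Vic, 34, Alpha, 28), (20, Lee, k1, Vic, 34, Helix, 31), (20, Lee, k1, Vic, 34, Lyra, 37), (20, Lee, k1, Vic, 34, Nova, 25), (20, Lee, k1, Vic, 36, Alpha, 28), (20, Lee, k1, Vic, 36, Helix, 31), (20, Lee, k1, Vic, 36, Lyra, 37), (20, Lee, k1, Vic, 36, Nova, 25), (20, Lee, k1, Vic, 38, Alpha, 28), (20, Lee, k1, Vic, 38, Helix, 31), (20, Lee, k1, Vic, 38, Lyra, 37), (20, Lee, k1, Vic, 38, Nova, 25), (20, Lee, k1, Vic, 8, Alpha, 28), (20, Lee, k1, Vic, 8, Helix, 31), (20, Lee, k1, Vic, 8, Lyra, 37), (20, Lee, k1, Vic, 8, Nova, 25)}
Projecting to mname, mid (15 duplicate(s) eliminated): {(Vic, 11), (Vic, 34), (Vic, 36), (Vic, 38), (Vic, 8)}

{(Vic, 11), (Vic, 34), (Vic, 36), (Vic, 38), (Vic, 8)}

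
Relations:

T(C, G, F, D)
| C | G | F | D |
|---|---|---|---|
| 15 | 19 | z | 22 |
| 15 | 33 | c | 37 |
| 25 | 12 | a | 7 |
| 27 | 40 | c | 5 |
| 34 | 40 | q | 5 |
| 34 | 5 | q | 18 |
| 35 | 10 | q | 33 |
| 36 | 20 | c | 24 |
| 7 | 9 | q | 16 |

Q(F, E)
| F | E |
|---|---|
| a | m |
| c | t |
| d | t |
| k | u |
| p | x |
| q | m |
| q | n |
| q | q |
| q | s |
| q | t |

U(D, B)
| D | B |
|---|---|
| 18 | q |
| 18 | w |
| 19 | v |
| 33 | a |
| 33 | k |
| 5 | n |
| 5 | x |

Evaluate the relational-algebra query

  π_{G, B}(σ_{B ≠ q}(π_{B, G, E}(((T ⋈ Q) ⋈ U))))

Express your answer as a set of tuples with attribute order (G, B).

Joining T and Q on F yields {(15, 33, c, 37, t), (25, 12, a, 7, m), (27, 40, c, 5, t), (34, 40, q, 5, m), (34, 40, q, 5, n), (34, 40, q, 5, q), (34, 40, q, 5, s), (34, 40, q, 5, t), (34, 5, q, 18, m), (34, 5, q, 18, n), (34, 5, q, 18, q), (34, 5, q, 18, s), (34, 5, q, 18, t), (35, 10, q, 33, m), (35, 10, q, 33, n), (35, 10, q, 33, q), (35, 10, q, 33, s), (35, 10, q, 33, t), (36, 20, c, 24, t), (7, 9, q, 16, m), (7, 9, q, 16, n), (7, 9, q, 16, q), (7, 9, q, 16, s), (7, 9, q, 16, t)}.
Joining (T ⋈ Q) and U on D yields {(27, 40, c, 5, t, n), (27, 40, c, 5, t, x), (34, 40, q, 5, m, n), (34, 40, q, 5, m, x), (34, 40, q, 5, n, n), (34, 40, q, 5, n, x), (34, 40, q, 5, q, n), (34, 40, q, 5, q, x), (34, 40, q, 5, s, n), (34, 40, q, 5, s, x), (34, 40, q, 5, t, n), (34, 40, q, 5, t, x), (34, 5, q, 18, m, q), (34, 5, q, 18, m, w), (34, 5, q, 18, n, q), (34, 5, q, 18, n, w), (34, 5, q, 18, q, q), (34, 5, q, 18, q, w), (34, 5, q, 18, s, q), (34, 5, q, 18, s, w), (34, 5, q, 18, t, q), (34, 5, q, 18, t, w), (35, 10, q, 33, m, a), (35, 10, q, 33, m, k), (35, 10, q, 33, n, a), (35, 10, q, 33, n, k), (35, 10, q, 33, q, a), (35, 10, q, 33, q, k), (35, 10, q, 33, s, a), (35, 10, q, 33, s, k), (35, 10, q, 33, t, a), (35, 10, q, 33, t, k)}.
π[B, G, E]: project onto (B, G, E) (2 duplicate(s) eliminated) → {(a, 10, m), (a, 10, n), (a, 10, q), (a, 10, s), (a, 10, t), (k, 10, m), (k, 10, n), (k, 10, q), (k, 10, s), (k, 10, t), (n, 40, m), (n, 40, n), (n, 40, q), (n, 40, s), (n, 40, t), (q, 5, m), (q, 5, n), (q, 5, q), (q, 5, s), (q, 5, t), (w, 5, m), (w, 5, n), (w, 5, q), (w, 5, s), (w, 5, t), (x, 40, m), (x, 40, n), (x, 40, q), (x, 40, s), (x, 40, t)}
σ[B ≠ q]: keep tuples satisfying B ≠ q → {(a, 10, m), (a, 10, n), (a, 10, q), (a, 10, s), (a, 10, t), (k, 10, m), (k, 10, n), (k, 10, q), (k, 10, s), (k, 10, t), (n, 40, m), (n, 40, n), (n, 40, q), (n, 40, s), (n, 40, t), (w, 5, m), (w, 5, n), (w, 5, q), (w, 5, s), (w, 5, t), (x, 40, m), (x, 40, n), (x, 40, q), (x, 40, s), (x, 40, t)}
π[G, B]: project onto (G, B) (20 duplicate(s) eliminated) → {(10, a), (10, k), (40, n), (40, x), (5, w)}

{(10, a), (10, k), (40, n), (40, x), (5, w)}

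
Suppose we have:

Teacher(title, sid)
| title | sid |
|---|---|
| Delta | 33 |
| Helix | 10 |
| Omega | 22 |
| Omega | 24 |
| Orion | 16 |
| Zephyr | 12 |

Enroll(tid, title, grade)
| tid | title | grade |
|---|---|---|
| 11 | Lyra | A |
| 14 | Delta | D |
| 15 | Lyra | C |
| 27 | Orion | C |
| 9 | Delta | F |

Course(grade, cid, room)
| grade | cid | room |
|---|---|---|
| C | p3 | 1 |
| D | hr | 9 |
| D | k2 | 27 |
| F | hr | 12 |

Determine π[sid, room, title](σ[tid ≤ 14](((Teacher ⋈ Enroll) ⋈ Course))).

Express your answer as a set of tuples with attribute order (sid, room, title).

{(33, 12, Delta), (33, 27, Delta), (33, 9, Delta)}

Joining Teacher and Enroll on title yields {(Delta, 33, 14, D), (Delta, 33, 9, F), (Orion, 16, 27, C)}.
Joining (Teacher ⋈ Enroll) and Course on grade yields {(Delta, 33, 14, D, hr, 9), (Delta, 33, 14, D, k2, 27), (Delta, 33, 9, F, hr, 12), (Orion, 16, 27, C, p3, 1)}.
Filtering on tid ≤ 14 leaves {(Delta, 33, 14, D, hr, 9), (Delta, 33, 14, D, k2, 27), (Delta, 33, 9, F, hr, 12)}.
π_{sid, room, title} gives {(33, 12, Delta), (33, 27, Delta), (33, 9, Delta)}.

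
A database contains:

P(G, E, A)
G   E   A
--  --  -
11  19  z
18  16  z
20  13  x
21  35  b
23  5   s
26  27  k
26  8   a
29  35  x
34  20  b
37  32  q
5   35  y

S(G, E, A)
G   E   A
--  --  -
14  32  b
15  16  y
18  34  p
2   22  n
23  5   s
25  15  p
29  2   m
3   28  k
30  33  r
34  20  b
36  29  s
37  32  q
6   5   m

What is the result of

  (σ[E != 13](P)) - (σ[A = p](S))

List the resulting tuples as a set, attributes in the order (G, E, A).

{(11, 19, z), (18, 16, z), (21, 35, b), (23, 5, s), (26, 27, k), (26, 8, a), (29, 35, x), (34, 20, b), (37, 32, q), (5, 35, y)}

Apply σ_{E != 13}; surviving tuples: {(11, 19, z), (18, 16, z), (21, 35, b), (23, 5, s), (26, 27, k), (26, 8, a), (29, 35, x), (34, 20, b), (37, 32, q), (5, 35, y)}
Apply σ_{A = p}; surviving tuples: {(18, 34, p), (25, 15, p)}
Difference: {(11, 19, z), (18, 16, z), (21, 35, b), (23, 5, s), (26, 27, k), (26, 8, a), (29, 35, x), (34, 20, b), (37, 32, q), (5, 35, y)} with {(18, 34, p), (25, 15, p)} → {(11, 19, z), (18, 16, z), (21, 35, b), (23, 5, s), (26, 27, k), (26, 8, a), (29, 35, x), (34, 20, b), (37, 32, q), (5, 35, y)}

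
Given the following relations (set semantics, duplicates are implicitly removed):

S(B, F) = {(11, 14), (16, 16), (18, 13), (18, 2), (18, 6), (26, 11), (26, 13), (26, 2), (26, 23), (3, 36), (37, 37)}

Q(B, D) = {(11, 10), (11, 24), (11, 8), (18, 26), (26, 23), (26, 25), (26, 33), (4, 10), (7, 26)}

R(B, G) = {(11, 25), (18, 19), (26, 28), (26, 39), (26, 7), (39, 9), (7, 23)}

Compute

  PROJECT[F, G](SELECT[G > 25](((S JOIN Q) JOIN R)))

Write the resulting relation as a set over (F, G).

{(11, 28), (11, 39), (13, 28), (13, 39), (2, 28), (2, 39), (23, 28), (23, 39)}

Joining S and Q on B yields {(11, 14, 10), (11, 14, 24), (11, 14, 8), (18, 13, 26), (18, 2, 26), (18, 6, 26), (26, 11, 23), (26, 11, 25), (26, 11, 33), (26, 13, 23), (26, 13, 25), (26, 13, 33), (26, 2, 23), (26, 2, 25), (26, 2, 33), (26, 23, 23), (26, 23, 25), (26, 23, 33)}.
Joining (S JOIN Q) and R on B yields {(11, 14, 10, 25), (11, 14, 24, 25), (11, 14, 8, 25), (18, 13, 26, 19), (18, 2, 26, 19), (18, 6, 26, 19), (26, 11, 23, 28), (26, 11, 23, 39), (26, 11, 23, 7), (26, 11, 25, 28), (26, 11, 25, 39), (26, 11, 25, 7), (26, 11, 33, 28), (26, 11, 33, 39), (26, 11, 33, 7), (26, 13, 23, 28), (26, 13, 23, 39), (26, 13, 23, 7), (26, 13, 25, 28), (26, 13, 25, 39), (26, 13, 25, 7), (26, 13, 33, 28), (26, 13, 33, 39), (26, 13, 33, 7), (26, 2, 23, 28), (26, 2, 23, 39), (26, 2, 23, 7), (26, 2, 25, 28), (26, 2, 25, 39), (26, 2, 25, 7), (26, 2, 33, 28), (26, 2, 33, 39), (26, 2, 33, 7), (26, 23, 23, 28), (26, 23, 23, 39), (26, 23, 23, 7), (26, 23, 25, 28), (26, 23, 25, 39), (26, 23, 25, 7), (26, 23, 33, 28), (26, 23, 33, 39), (26, 23, 33, 7)}.
Selection G > 25: {(26, 11, 23, 28), (26, 11, 23, 39), (26, 11, 25, 28), (26, 11, 25, 39), (26, 11, 33, 28), (26, 11, 33, 39), (26, 13, 23, 28), (26, 13, 23, 39), (26, 13, 25, 28), (26, 13, 25, 39), (26, 13, 33, 28), (26, 13, 33, 39), (26, 2, 23, 28), (26, 2, 23, 39), (26, 2, 25, 28), (26, 2, 25, 39), (26, 2, 33, 28), (26, 2, 33, 39), (26, 23, 23, 28), (26, 23, 23, 39), (26, 23, 25, 28), (26, 23, 25, 39), (26, 23, 33, 28), (26, 23, 33, 39)}
Projecting to F, G (16 duplicate(s) eliminated): {(11, 28), (11, 39), (13, 28), (13, 39), (2, 28), (2, 39), (23, 28), (23, 39)}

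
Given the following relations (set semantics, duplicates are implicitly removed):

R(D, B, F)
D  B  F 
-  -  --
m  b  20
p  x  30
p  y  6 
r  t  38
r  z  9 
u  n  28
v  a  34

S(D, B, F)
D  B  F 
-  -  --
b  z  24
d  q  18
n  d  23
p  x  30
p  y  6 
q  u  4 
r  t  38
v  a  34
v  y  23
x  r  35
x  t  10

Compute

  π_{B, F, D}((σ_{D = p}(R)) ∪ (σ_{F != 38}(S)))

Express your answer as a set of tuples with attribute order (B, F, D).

{(a, 34, v), (d, 23, n), (q, 18, d), (r, 35, x), (t, 10, x), (u, 4, q), (x, 30, p), (y, 23, v), (y, 6, p), (z, 24, b)}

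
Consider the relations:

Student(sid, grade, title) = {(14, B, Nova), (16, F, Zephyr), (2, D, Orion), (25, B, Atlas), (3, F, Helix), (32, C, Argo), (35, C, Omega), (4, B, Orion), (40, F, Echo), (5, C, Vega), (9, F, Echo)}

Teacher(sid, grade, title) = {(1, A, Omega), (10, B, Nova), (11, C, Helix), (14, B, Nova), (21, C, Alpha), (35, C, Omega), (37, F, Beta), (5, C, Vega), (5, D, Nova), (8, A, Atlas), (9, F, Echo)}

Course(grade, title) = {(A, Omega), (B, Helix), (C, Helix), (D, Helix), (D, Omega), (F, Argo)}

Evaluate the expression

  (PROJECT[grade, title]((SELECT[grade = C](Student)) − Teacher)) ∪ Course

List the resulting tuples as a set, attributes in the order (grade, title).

{(A, Omega), (B, Helix), (C, Argo), (C, Helix), (D, Helix), (D, Omega), (F, Argo)}

Selection grade = C: {(32, C, Argo), (35, C, Omega), (5, C, Vega)}
Set difference of the two operands is {(32, C, Argo)}.
Keep only column(s) grade, title: {(C, Argo)}
Set union of the two operands is {(A, Omega), (B, Helix), (C, Argo), (C, Helix), (D, Helix), (D, Omega), (F, Argo)}.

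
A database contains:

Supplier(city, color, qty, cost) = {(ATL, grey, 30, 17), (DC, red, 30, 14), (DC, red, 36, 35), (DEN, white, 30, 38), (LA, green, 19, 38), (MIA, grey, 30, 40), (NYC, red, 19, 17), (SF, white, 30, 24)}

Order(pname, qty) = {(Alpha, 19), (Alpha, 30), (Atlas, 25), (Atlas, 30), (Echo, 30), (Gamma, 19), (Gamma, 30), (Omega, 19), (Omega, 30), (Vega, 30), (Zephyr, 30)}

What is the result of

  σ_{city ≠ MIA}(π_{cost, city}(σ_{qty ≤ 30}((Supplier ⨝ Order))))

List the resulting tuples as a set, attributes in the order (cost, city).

Supplier ⋈ Order (natural join on qty): {(ATL, grey, 30, 17, Alpha), (ATL, grey, 30, 17, Atlas), (ATL, grey, 30, 17, Echo), (ATL, grey, 30, 17, Gamma), (ATL, grey, 30, 17, Omega), (ATL, grey, 30, 17, Vega), (ATL, grey, 30, 17, Zephyr), (DC, red, 30, 14, Alpha), (DC, red, 30, 14, Atlas), (DC, red, 30, 14, Echo), (DC, red, 30, 14, Gamma), (DC, red, 30, 14, Omega), (DC, red, 30, 14, Vega), (DC, red, 30, 14, Zephyr), (DEN, white, 30, 38, Alpha), (DEN, white, 30, 38, Atlas), (DEN, white, 30, 38, Echo), (DEN, white, 30, 38, Gamma), (DEN, white, 30, 38, Omega), (DEN, white, 30, 38, Vega), (DEN, white, 30, 38, Zephyr), (LA, green, 19, 38, Alpha), (LA, green, 19, 38, Gamma), (LA, green, 19, 38, Omega), (MIA, grey, 30, 40, Alpha), (MIA, grey, 30, 40, Atlas), (MIA, grey, 30, 40, Echo), (MIA, grey, 30, 40, Gamma), (MIA, grey, 30, 40, Omega), (MIA, grey, 30, 40, Vega), (MIA, grey, 30, 40, Zephyr), (NYC, red, 19, 17, Alpha), (NYC, red, 19, 17, Gamma), (NYC, red, 19, 17, Omega), (SF, white, 30, 24, Alpha), (SF, white, 30, 24, Atlas), (SF, white, 30, 24, Echo), (SF, white, 30, 24, Gamma), (SF, white, 30, 24, Omega), (SF, white, 30, 24, Vega), (SF, white, 30, 24, Zephyr)}
Selection qty ≤ 30: {(ATL, grey, 30, 17, Alpha), (ATL, grey, 30, 17, Atlas), (ATL, grey, 30, 17, Echo), (ATL, grey, 30, 17, Gamma), (ATL, grey, 30, 17, Omega), (ATL, grey, 30, 17, Vega), (ATL, grey, 30, 17, Zephyr), (DC, red, 30, 14, Alpha), (DC, red, 30, 14, Atlas), (DC, red, 30, 14, Echo), (DC, red, 30, 14, Gamma), (DC, red, 30, 14, Omega), (DC, red, 30, 14, Vega), (DC, red, 30, 14, Zephyr), (DEN, white, 30, 38, Alpha), (DEN, white, 30, 38, Atlas), (DEN, white, 30, 38, Echo), (DEN, white, 30, 38, Gamma), (DEN, white, 30, 38, Omega), (DEN, white, 30, 38, Vega), (DEN, white, 30, 38, Zephyr), (LA, green, 19, 38, Alpha), (LA, green, 19, 38, Gamma), (LA, green, 19, 38, Omega), (MIA, grey, 30, 40, Alpha), (MIA, grey, 30, 40, Atlas), (MIA, grey, 30, 40, Echo), (MIA, grey, 30, 40, Gamma), (MIA, grey, 30, 40, Omega), (MIA, grey, 30, 40, Vega), (MIA, grey, 30, 40, Zephyr), (NYC, red, 19, 17, Alpha), (NYC, red, 19, 17, Gamma), (NYC, red, 19, 17, Omega), (SF, white, 30, 24, Alpha), (SF, white, 30, 24, Atlas), (SF, white, 30, 24, Echo), (SF, white, 30, 24, Gamma), (SF, white, 30, 24, Omega), (SF, white, 30, 24, Vega), (SF, white, 30, 24, Zephyr)}
π_{cost, city} gives {(14, DC), (17, ATL), (17, NYC), (24, SF), (38, DEN), (38, LA), (40, MIA)} (34 duplicate(s) eliminated).
Selection city ≠ MIA: {(14, DC), (17, ATL), (17, NYC), (24, SF), (38, DEN), (38, LA)}

{(14, DC), (17, ATL), (17, NYC), (24, SF), (38, DEN), (38, LA)}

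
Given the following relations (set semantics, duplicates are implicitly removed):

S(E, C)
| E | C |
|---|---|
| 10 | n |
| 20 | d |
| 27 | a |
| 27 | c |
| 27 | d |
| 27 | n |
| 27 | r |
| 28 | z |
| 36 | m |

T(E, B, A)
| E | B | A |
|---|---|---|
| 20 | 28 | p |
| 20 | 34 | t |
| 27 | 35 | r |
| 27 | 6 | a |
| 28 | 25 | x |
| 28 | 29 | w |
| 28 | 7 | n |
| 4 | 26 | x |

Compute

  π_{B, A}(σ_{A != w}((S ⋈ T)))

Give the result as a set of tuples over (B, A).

{(25, x), (28, p), (34, t), (35, r), (6, a), (7, n)}

S ⋈ T (natural join on E): {(20, d, 28, p), (20, d, 34, t), (27, a, 35, r), (27, a, 6, a), (27, c, 35, r), (27, c, 6, a), (27, d, 35, r), (27, d, 6, a), (27, n, 35, r), (27, n, 6, a), (27, r, 35, r), (27, r, 6, a), (28, z, 25, x), (28, z, 29, w), (28, z, 7, n)}
Filtering on A != w leaves {(20, d, 28, p), (20, d, 34, t), (27, a, 35, r), (27, a, 6, a), (27, c, 35, r), (27, c, 6, a), (27, d, 35, r), (27, d, 6, a), (27, n, 35, r), (27, n, 6, a), (27, r, 35, r), (27, r, 6, a), (28, z, 25, x), (28, z, 7, n)}.
Projecting to B, A (8 duplicate(s) eliminated): {(25, x), (28, p), (34, t), (35, r), (6, a), (7, n)}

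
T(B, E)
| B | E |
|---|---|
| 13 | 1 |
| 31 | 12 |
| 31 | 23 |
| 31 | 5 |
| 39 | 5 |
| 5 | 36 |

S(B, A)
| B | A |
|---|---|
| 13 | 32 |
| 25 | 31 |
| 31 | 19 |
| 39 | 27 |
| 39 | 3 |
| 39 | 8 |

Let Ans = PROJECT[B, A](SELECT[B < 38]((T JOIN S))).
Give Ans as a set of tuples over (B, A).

{(13, 32), (31, 19)}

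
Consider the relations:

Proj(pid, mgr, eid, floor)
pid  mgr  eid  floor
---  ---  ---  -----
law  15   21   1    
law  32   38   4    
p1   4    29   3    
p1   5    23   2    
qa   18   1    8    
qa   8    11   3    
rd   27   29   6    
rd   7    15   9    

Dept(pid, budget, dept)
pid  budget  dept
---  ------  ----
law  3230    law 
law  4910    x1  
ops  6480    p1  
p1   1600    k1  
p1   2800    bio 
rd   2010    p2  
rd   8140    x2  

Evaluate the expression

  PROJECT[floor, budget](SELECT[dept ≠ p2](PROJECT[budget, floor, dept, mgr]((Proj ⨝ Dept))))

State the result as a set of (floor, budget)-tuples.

{(1, 3230), (1, 4910), (2, 1600), (2, 2800), (3, 1600), (3, 2800), (4, 3230), (4, 4910), (6, 8140), (9, 8140)}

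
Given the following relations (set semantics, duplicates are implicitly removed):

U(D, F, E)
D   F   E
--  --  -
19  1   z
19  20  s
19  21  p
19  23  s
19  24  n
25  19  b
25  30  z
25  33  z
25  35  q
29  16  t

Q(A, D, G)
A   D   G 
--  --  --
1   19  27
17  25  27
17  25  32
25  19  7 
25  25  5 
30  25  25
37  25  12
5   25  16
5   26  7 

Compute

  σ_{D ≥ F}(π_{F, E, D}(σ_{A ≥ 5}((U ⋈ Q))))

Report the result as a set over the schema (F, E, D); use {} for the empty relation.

Joining U and Q on D yields {(19, 1, z, 1, 27), (19, 1, z, 25, 7), (19, 20, s, 1, 27), (19, 20, s, 25, 7), (19, 21, p, 1, 27), (19, 21, p, 25, 7), (19, 23, s, 1, 27), (19, 23, s, 25, 7), (19, 24, n, 1, 27), (19, 24, n, 25, 7), (25, 19, b, 17, 27), (25, 19, b, 17, 32), (25, 19, b, 25, 5), (25, 19, b, 30, 25), (25, 19, b, 37, 12), (25, 19, b, 5, 16), (25, 30, z, 17, 27), (25, 30, z, 17, 32), (25, 30, z, 25, 5), (25, 30, z, 30, 25), (25, 30, z, 37, 12), (25, 30, z, 5, 16), (25, 33, z, 17, 27), (25, 33, z, 17, 32), (25, 33, z, 25, 5), (25, 33, z, 30, 25), (25, 33, z, 37, 12), (25, 33, z, 5, 16), (25, 35, q, 17, 27), (25, 35, q, 17, 32), (25, 35, q, 25, 5), (25, 35, q, 30, 25), (25, 35, q, 37, 12), (25, 35, q, 5, 16)}.
σ[A ≥ 5]: keep tuples satisfying A ≥ 5 → {(19, 1, z, 25, 7), (19, 20, s, 25, 7), (19, 21, p, 25, 7), (19, 23, s, 25, 7), (19, 24, n, 25, 7), (25, 19, b, 17, 27), (25, 19, b, 17, 32), (25, 19, b, 25, 5), (25, 19, b, 30, 25), (25, 19, b, 37, 12), (25, 19, b, 5, 16), (25, 30, z, 17, 27), (25, 30, z, 17, 32), (25, 30, z, 25, 5), (25, 30, z, 30, 25), (25, 30, z, 37, 12), (25, 30, z, 5, 16), (25, 33, z, 17, 27), (25, 33, z, 17, 32), (25, 33, z, 25, 5), (25, 33, z, 30, 25), (25, 33, z, 37, 12), (25, 33, z, 5, 16), (25, 35, q, 17, 27), (25, 35, q, 17, 32), (25, 35, q, 25, 5), (25, 35, q, 30, 25), (25, 35, q, 37, 12), (25, 35, q, 5, 16)}
Keep only column(s) F, E, D (20 duplicate(s) eliminated): {(1, z, 19), (19, b, 25), (20, s, 19), (21, p, 19), (23, s, 19), (24, n, 19), (30, z, 25), (33, z, 25), (35, q, 25)}
σ[D ≥ F]: keep tuples satisfying D ≥ F → {(1, z, 19), (19, b, 25)}

{(1, z, 19), (19, b, 25)}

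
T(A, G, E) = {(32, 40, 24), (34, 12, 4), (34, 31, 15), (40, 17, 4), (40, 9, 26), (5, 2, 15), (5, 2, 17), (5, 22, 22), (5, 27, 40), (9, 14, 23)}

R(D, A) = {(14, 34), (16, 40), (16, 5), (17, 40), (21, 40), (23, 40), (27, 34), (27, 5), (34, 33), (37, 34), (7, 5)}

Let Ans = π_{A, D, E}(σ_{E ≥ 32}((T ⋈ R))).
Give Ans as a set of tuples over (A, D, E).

{(5, 16, 40), (5, 27, 40), (5, 7, 40)}

Natural join on A: {(34, 12, 4, 14), (34, 12, 4, 27), (34, 12, 4, 37), (34, 31, 15, 14), (34, 31, 15, 27), (34, 31, 15, 37), (40, 17, 4, 16), (40, 17, 4, 17), (40, 17, 4, 21), (40, 17, 4, 23), (40, 9, 26, 16), (40, 9, 26, 17), (40, 9, 26, 21), (40, 9, 26, 23), (5, 2, 15, 16), (5, 2, 15, 27), (5, 2, 15, 7), (5, 2, 17, 16), (5, 2, 17, 27), (5, 2, 17, 7), (5, 22, 22, 16), (5, 22, 22, 27), (5, 22, 22, 7), (5, 27, 40, 16), (5, 27, 40, 27), (5, 27, 40, 7)}
σ[E ≥ 32]: keep tuples satisfying E ≥ 32 → {(5, 27, 40, 16), (5, 27, 40, 27), (5, 27, 40, 7)}
Projecting to A, D, E: {(5, 16, 40), (5, 27, 40), (5, 7, 40)}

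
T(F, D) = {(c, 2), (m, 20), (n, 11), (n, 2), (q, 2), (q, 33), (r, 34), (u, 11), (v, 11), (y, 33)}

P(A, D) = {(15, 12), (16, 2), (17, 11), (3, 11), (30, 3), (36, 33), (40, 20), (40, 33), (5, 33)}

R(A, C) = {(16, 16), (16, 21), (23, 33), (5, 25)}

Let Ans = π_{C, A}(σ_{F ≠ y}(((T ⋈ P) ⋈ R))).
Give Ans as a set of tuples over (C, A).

{(16, 16), (21, 16), (25, 5)}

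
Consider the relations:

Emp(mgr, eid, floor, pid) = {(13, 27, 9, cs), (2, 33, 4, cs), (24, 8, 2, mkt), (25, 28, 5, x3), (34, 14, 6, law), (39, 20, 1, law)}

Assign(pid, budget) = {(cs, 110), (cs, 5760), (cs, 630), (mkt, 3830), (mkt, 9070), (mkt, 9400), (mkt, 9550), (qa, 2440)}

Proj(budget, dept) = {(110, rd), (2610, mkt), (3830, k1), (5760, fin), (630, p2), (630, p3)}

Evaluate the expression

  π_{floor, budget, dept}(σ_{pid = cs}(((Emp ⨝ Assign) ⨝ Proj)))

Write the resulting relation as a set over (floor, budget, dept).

{(4, 110, rd), (4, 5760, fin), (4, 630, p2), (4, 630, p3), (9, 110, rd), (9, 5760, fin), (9, 630, p2), (9, 630, p3)}

Joining Emp and Assign on pid yields {(13, 27, 9, cs, 110), (13, 27, 9, cs, 5760), (13, 27, 9, cs, 630), (2, 33, 4, cs, 110), (2, 33, 4, cs, 5760), (2, 33, 4, cs, 630), (24, 8, 2, mkt, 3830), (24, 8, 2, mkt, 9070), (24, 8, 2, mkt, 9400), (24, 8, 2, mkt, 9550)}.
Joining (Emp ⨝ Assign) and Proj on budget yields {(13, 27, 9, cs, 110, rd), (13, 27, 9, cs, 5760, fin), (13, 27, 9, cs, 630, p2), (13, 27, 9, cs, 630, p3), (2, 33, 4, cs, 110, rd), (2, 33, 4, cs, 5760, fin), (2, 33, 4, cs, 630, p2), (2, 33, 4, cs, 630, p3), (24, 8, 2, mkt, 3830, k1)}.
Apply σ_{pid = cs}; surviving tuples: {(13, 27, 9, cs, 110, rd), (13, 27, 9, cs, 5760, fin), (13, 27, 9, cs, 630, p2), (13, 27, 9, cs, 630, p3), (2, 33, 4, cs, 110, rd), (2, 33, 4, cs, 5760, fin), (2, 33, 4, cs, 630, p2), (2, 33, 4, cs, 630, p3)}
π[floor, budget, dept]: project onto (floor, budget, dept) → {(4, 110, rd), (4, 5760, fin), (4, 630, p2), (4, 630, p3), (9, 110, rd), (9, 5760, fin), (9, 630, p2), (9, 630, p3)}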